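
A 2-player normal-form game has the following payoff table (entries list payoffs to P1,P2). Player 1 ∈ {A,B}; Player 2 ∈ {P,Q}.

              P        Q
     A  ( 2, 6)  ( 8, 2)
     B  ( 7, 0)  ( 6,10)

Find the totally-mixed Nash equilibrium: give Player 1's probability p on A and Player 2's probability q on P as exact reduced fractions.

P1 mixes 5/7 on A; P2 mixes 2/7 on P

P1 indiff ⇒ q·2+(1-q)·8 = q·7+(1-q)·6 ⇒ q(-5) = (1-q)(-2) ⇒ q = 2/7
P2 indiff ⇒ p·6+(1-p)·0 = p·2+(1-p)·10 ⇒ p(4) = (1-p)(10) ⇒ p = 5/7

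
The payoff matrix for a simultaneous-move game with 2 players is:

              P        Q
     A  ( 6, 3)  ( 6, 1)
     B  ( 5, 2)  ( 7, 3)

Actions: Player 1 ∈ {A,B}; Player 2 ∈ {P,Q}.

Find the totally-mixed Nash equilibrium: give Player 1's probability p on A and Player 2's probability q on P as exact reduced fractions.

P1 indiff ⇒ q·6+(1-q)·6 = q·5+(1-q)·7 ⇒ q(1) = (1-q)(1) ⇒ q = 1/2
P2 indiff ⇒ p·3+(1-p)·2 = p·1+(1-p)·3 ⇒ p(2) = (1-p)(1) ⇒ p = 1/3

(p,q) = (1/3, 1/2)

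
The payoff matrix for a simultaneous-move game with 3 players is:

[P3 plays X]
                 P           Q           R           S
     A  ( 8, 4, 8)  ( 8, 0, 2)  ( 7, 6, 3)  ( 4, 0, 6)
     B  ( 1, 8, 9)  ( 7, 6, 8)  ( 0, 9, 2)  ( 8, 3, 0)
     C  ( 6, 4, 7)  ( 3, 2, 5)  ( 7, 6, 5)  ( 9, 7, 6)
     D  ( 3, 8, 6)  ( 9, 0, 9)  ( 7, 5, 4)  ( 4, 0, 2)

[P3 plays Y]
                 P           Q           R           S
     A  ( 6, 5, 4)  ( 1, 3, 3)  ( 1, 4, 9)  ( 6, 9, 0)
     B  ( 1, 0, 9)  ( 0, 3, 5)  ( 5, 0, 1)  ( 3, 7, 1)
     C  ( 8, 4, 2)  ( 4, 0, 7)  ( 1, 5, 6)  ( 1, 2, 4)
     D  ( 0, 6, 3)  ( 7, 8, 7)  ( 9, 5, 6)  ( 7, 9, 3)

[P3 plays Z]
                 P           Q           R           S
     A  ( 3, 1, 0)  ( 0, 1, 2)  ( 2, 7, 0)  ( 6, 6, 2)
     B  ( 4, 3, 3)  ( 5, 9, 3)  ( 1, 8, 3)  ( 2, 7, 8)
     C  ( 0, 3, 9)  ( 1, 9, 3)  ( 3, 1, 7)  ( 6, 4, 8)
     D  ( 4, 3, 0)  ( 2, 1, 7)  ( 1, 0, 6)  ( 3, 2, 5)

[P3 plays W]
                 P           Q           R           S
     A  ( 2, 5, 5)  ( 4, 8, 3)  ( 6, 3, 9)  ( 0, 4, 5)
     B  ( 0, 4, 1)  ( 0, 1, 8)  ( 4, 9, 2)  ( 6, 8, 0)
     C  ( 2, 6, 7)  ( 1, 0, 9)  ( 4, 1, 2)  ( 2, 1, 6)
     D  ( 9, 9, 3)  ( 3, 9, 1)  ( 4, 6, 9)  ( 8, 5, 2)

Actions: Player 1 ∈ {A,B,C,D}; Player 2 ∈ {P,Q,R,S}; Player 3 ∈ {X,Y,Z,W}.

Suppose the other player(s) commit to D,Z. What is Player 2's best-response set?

u_2(P vs D,Z) = 3
u_2(Q vs D,Z) = 1
u_2(R vs D,Z) = 0
u_2(S vs D,Z) = 2
max payoff 3 at {P}

P2 best: {P}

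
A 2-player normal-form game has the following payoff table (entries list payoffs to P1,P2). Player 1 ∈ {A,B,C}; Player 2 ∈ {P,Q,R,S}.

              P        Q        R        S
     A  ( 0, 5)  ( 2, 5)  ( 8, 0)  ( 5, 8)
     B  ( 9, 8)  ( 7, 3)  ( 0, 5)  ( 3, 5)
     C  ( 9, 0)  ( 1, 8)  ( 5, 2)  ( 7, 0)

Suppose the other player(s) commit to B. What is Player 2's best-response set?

u_2(P vs B) = 8
u_2(Q vs B) = 3
u_2(R vs B) = 5
u_2(S vs B) = 5
max payoff 8 at {P}

argmax u_2 = {P}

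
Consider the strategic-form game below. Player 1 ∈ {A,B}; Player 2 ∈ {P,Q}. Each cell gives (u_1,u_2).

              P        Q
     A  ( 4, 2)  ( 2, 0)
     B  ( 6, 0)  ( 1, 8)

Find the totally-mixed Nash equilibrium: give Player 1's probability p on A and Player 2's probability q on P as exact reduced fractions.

P1 indiff ⇒ q·4+(1-q)·2 = q·6+(1-q)·1 ⇒ q(-2) = (1-q)(-1) ⇒ q = 1/3
P2 indiff ⇒ p·2+(1-p)·0 = p·0+(1-p)·8 ⇒ p(2) = (1-p)(8) ⇒ p = 4/5

p=4/5, q=1/3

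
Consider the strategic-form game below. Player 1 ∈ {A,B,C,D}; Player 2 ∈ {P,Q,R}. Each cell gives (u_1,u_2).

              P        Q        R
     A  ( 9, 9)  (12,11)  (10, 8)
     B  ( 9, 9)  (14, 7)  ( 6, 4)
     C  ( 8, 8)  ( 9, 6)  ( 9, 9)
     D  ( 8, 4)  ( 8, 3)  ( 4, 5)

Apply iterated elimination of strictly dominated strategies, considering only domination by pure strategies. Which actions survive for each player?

P1 drop C (A beats it: P:9>8 Q:12>9 R:10>9)
P1 drop D (A beats it: P:9>8 Q:12>8 R:10>4)
P2 drop R (P beats it: A:9>8 B:9>4)
P1→{A,B} P2→{P,Q}

IESDS → P1:{A,B} P2:{P,Q}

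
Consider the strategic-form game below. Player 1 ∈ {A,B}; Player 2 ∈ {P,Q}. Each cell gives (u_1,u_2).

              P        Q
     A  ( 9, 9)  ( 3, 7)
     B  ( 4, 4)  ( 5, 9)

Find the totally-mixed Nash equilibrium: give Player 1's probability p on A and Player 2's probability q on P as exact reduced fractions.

P1 mixes 5/7 on A; P2 mixes 2/7 on P

P1 indiff ⇒ q·9+(1-q)·3 = q·4+(1-q)·5 ⇒ q(5) = (1-q)(2) ⇒ q = 2/7
P2 indiff ⇒ p·9+(1-p)·4 = p·7+(1-p)·9 ⇒ p(2) = (1-p)(5) ⇒ p = 5/7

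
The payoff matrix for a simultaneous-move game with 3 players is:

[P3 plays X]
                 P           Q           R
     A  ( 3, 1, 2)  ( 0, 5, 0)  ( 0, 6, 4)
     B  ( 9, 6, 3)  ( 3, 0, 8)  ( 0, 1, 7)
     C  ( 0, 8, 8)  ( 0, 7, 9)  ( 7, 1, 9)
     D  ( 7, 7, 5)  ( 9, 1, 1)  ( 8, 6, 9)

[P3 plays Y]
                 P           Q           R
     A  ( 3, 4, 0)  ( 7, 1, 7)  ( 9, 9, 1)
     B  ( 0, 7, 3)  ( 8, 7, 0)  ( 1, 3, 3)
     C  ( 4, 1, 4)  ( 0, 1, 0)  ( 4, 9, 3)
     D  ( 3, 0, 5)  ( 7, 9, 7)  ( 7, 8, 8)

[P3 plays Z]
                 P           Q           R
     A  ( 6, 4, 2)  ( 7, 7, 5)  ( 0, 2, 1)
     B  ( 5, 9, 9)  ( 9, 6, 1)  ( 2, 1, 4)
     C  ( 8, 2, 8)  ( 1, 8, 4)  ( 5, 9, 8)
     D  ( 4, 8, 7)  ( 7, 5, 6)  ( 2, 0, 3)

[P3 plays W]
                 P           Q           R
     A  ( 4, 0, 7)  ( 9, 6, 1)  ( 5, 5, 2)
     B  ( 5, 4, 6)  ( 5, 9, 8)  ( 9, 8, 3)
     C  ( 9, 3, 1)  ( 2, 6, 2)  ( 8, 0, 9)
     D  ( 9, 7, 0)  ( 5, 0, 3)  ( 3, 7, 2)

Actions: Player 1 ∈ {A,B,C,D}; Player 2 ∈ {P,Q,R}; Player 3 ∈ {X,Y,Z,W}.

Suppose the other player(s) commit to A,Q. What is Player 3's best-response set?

BR_3 = {Y}

u_3(X vs A,Q) = 0
u_3(Y vs A,Q) = 7
u_3(Z vs A,Q) = 5
u_3(W vs A,Q) = 1
max payoff 7 at {Y}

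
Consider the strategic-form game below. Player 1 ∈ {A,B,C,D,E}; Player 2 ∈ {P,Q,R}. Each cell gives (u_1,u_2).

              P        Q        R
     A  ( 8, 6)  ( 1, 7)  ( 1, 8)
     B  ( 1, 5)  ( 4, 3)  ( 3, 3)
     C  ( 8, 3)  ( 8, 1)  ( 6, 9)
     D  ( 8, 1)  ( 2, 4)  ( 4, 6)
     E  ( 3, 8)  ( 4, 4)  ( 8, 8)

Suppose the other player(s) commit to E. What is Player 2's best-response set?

argmax u_2 = {P,R}

u_2(P vs E) = 8
u_2(Q vs E) = 4
u_2(R vs E) = 8
max payoff 8 at {P,R}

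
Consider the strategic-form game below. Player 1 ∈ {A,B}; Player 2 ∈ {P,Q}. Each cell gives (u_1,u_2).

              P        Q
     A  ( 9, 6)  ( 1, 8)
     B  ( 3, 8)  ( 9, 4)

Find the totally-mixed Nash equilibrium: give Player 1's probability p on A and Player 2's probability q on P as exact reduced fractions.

P1 indiff ⇒ q·9+(1-q)·1 = q·3+(1-q)·9 ⇒ q(6) = (1-q)(8) ⇒ q = 4/7
P2 indiff ⇒ p·6+(1-p)·8 = p·8+(1-p)·4 ⇒ p(-2) = (1-p)(-4) ⇒ p = 2/3

(p,q) = (2/3, 4/7)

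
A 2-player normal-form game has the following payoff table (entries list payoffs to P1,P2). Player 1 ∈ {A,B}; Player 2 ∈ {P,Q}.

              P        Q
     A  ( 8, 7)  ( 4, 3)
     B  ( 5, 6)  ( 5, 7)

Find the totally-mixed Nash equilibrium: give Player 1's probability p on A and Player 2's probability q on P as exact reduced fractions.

P1 indiff ⇒ q·8+(1-q)·4 = q·5+(1-q)·5 ⇒ q(3) = (1-q)(1) ⇒ q = 1/4
P2 indiff ⇒ p·7+(1-p)·6 = p·3+(1-p)·7 ⇒ p(4) = (1-p)(1) ⇒ p = 1/5

p=1/5, q=1/4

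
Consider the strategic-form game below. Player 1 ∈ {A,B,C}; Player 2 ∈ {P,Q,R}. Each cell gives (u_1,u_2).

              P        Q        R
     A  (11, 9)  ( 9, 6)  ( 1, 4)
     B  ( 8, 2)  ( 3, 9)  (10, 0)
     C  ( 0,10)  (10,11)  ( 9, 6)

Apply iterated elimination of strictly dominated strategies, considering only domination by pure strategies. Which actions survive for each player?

Remaining: P1:{A,C} P2:{P,Q}

P2 drop R (P beats it: A:9>4 B:2>0 C:10>6)
P1 drop B (A beats it: P:11>8 Q:9>3)
P1→{A,C} P2→{P,Q}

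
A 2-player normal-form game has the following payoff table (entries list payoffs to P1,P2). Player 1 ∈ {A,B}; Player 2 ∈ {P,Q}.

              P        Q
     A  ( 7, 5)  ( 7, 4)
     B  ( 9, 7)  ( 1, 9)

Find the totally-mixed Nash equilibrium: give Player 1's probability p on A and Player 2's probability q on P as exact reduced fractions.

P1 indiff ⇒ q·7+(1-q)·7 = q·9+(1-q)·1 ⇒ q(-2) = (1-q)(-6) ⇒ q = 3/4
P2 indiff ⇒ p·5+(1-p)·7 = p·4+(1-p)·9 ⇒ p(1) = (1-p)(2) ⇒ p = 2/3

(p,q) = (2/3, 3/4)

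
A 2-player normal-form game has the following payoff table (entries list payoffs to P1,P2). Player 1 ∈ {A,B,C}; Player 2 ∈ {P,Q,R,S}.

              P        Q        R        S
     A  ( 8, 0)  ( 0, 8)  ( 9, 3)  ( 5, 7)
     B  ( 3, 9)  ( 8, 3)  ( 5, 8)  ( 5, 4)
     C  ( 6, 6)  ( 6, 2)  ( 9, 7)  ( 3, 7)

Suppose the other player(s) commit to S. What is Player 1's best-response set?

argmax u_1 = {A,B}

u_1(A vs S) = 5
u_1(B vs S) = 5
u_1(C vs S) = 3
max payoff 5 at {A,B}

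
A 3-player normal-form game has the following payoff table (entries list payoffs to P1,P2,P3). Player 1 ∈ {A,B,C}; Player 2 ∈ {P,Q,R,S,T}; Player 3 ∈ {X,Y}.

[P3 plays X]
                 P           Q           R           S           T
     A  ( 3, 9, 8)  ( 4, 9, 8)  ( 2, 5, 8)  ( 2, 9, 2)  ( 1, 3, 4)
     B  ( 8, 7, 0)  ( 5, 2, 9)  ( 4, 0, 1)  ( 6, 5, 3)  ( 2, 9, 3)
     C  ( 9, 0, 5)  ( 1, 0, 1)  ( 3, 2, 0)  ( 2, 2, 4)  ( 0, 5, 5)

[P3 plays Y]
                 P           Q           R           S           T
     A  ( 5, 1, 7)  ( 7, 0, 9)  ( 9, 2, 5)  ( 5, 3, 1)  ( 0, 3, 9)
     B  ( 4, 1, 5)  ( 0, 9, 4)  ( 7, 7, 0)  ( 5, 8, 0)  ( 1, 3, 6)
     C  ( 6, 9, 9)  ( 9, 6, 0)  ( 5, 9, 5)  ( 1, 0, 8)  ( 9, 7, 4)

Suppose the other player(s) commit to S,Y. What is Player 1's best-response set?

BR_1 = {A,B}

u_1(A vs S,Y) = 5
u_1(B vs S,Y) = 5
u_1(C vs S,Y) = 1
max payoff 5 at {A,B}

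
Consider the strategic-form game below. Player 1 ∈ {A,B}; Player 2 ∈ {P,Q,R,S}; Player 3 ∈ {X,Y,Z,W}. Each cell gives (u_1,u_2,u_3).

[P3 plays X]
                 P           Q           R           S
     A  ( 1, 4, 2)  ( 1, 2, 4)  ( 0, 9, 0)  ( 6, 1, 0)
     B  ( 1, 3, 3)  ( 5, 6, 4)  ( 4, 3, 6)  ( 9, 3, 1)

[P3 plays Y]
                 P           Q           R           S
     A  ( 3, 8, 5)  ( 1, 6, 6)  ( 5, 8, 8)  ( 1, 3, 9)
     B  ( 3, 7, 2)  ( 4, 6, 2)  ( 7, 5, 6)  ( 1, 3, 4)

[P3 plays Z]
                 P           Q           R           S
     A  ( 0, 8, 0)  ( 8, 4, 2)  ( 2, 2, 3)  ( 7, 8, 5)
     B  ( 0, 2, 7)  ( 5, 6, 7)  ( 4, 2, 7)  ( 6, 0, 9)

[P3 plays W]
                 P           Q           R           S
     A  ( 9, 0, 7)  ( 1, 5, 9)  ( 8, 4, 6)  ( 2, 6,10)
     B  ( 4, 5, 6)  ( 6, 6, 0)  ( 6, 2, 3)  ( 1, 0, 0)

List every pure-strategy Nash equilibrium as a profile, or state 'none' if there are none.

(A,P,X): not NE [P2→R gives 9>4; P3→W gives 7>2]
(A,P,Y): not NE [P3→W gives 7>5]
(A,P,Z): not NE [P3→W gives 7>0]
(A,P,W): not NE [P2→S gives 6>0]
(A,Q,X): not NE [P1→B gives 5>1; P2→R gives 9>2; P3→W gives 9>4]
(A,Q,Y): not NE [P1→B gives 4>1; P2→R gives 8>6; P3→W gives 9>6]
(A,Q,Z): not NE [P2→S gives 8>4; P3→W gives 9>2]
(A,Q,W): not NE [P1→B gives 6>1; P2→S gives 6>5]
(A,R,X): not NE [P1→B gives 4>0; P3→Y gives 8>0]
(A,R,Y): not NE [P1→B gives 7>5]
(A,R,Z): not NE [P1→B gives 4>2; P2→S gives 8>2; P3→Y gives 8>3]
(A,R,W): not NE [P2→S gives 6>4; P3→Y gives 8>6]
(A,S,X): not NE [P1→B gives 9>6; P2→R gives 9>1; P3→W gives 10>0]
(A,S,Y): not NE [P2→R gives 8>3; P3→W gives 10>9]
(A,S,Z): not NE [P3→W gives 10>5]
(A,S,W): NE
(B,P,X): not NE [P2→Q gives 6>3; P3→Z gives 7>3]
(B,P,Y): not NE [P3→Z gives 7>2]
(B,P,Z): not NE [P2→Q gives 6>2]
(B,P,W): not NE [P1→A gives 9>4; P2→Q gives 6>5; P3→Z gives 7>6]
(B,Q,X): not NE [P3→Z gives 7>4]
(B,Q,Y): not NE [P2→P gives 7>6; P3→Z gives 7>2]
(B,Q,Z): not NE [P1→A gives 8>5]
(B,Q,W): not NE [P3→Z gives 7>0]
(B,R,X): not NE [P2→Q gives 6>3; P3→Z gives 7>6]
(B,R,Y): not NE [P2→P gives 7>5; P3→Z gives 7>6]
(B,R,Z): not NE [P2→Q gives 6>2]
(B,R,W): not NE [P1→A gives 8>6; P2→Q gives 6>2; P3→Z gives 7>3]
(B,S,X): not NE [P2→Q gives 6>3; P3→Z gives 9>1]
(B,S,Y): not NE [P2→P gives 7>3; P3→Z gives 9>4]
(B,S,Z): not NE [P1→A gives 7>6; P2→Q gives 6>0]
(B,S,W): not NE [P1→A gives 2>1; P2→Q gives 6>0; P3→Z gives 9>0]

NE set: (A,S,W)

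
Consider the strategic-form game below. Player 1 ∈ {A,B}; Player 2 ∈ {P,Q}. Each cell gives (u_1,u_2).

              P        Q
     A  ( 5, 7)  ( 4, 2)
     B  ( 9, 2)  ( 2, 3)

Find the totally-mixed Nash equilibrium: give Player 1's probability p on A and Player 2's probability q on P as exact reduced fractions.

P1 indiff ⇒ q·5+(1-q)·4 = q·9+(1-q)·2 ⇒ q(-4) = (1-q)(-2) ⇒ q = 1/3
P2 indiff ⇒ p·7+(1-p)·2 = p·2+(1-p)·3 ⇒ p(5) = (1-p)(1) ⇒ p = 1/6

p=1/6, q=1/3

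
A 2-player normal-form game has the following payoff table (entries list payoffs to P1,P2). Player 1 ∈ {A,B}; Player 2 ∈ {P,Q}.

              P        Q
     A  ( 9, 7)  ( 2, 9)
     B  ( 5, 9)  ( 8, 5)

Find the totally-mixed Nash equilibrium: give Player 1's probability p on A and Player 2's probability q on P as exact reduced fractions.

P1 mixes 2/3 on A; P2 mixes 3/5 on P

P1 indiff ⇒ q·9+(1-q)·2 = q·5+(1-q)·8 ⇒ q(4) = (1-q)(6) ⇒ q = 3/5
P2 indiff ⇒ p·7+(1-p)·9 = p·9+(1-p)·5 ⇒ p(-2) = (1-p)(-4) ⇒ p = 2/3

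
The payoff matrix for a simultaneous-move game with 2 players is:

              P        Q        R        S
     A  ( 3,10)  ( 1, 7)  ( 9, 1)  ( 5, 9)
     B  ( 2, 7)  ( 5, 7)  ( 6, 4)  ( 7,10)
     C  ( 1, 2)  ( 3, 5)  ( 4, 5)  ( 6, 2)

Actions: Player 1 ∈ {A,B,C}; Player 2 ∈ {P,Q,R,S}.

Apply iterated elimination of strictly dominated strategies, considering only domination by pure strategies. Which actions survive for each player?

P1 drop C (B beats it: P:2>1 Q:5>3 R:6>4 S:7>6)
P2 drop Q (S beats it: A:9>7 B:10>7)
P2 drop R (P beats it: A:10>1 B:7>4)
P1→{A,B} P2→{P,S}

Remaining: P1:{A,B} P2:{P,S}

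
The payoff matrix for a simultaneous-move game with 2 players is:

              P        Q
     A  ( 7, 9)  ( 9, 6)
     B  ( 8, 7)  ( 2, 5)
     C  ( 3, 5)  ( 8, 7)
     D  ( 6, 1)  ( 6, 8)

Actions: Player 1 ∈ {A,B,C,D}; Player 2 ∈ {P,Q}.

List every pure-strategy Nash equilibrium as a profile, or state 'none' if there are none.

PSNE = {(B,P)}

(A,P): not NE [P1→B gives 8>7]
(A,Q): not NE [P2→P gives 9>6]
(B,P): NE
(B,Q): not NE [P1→A gives 9>2; P2→P gives 7>5]
(C,P): not NE [P1→B gives 8>3; P2→Q gives 7>5]
(C,Q): not NE [P1→A gives 9>8]
(D,P): not NE [P1→B gives 8>6; P2→Q gives 8>1]
(D,Q): not NE [P1→A gives 9>6]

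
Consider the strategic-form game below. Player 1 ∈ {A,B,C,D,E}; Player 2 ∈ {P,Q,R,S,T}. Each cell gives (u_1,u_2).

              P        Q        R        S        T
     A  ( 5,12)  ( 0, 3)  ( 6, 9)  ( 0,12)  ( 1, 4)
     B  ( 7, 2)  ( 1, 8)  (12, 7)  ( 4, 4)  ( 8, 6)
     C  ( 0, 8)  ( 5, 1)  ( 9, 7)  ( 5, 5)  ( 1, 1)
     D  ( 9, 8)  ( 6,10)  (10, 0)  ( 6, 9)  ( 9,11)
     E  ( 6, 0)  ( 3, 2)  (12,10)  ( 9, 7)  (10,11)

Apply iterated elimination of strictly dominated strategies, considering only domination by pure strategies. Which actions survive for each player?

P1 drop A (B beats it: P:7>5 Q:1>0 R:12>6 S:4>0 T:8>1)
P1 drop C (D beats it: P:9>0 Q:6>5 R:10>9 S:6>5 T:9>1)
P2 drop P (Q beats it: B:8>2 D:10>8 E:2>0)
P2 drop S (T beats it: B:6>4 D:11>9 E:11>7)
P1→{B,D,E} P2→{Q,R,T}

IESDS → P1:{B,D,E} P2:{Q,R,T}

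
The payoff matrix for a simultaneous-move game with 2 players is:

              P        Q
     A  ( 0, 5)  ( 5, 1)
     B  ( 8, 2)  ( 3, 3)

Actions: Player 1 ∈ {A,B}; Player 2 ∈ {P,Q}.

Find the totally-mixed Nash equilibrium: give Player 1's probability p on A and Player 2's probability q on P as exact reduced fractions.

P1 indiff ⇒ q·0+(1-q)·5 = q·8+(1-q)·3 ⇒ q(-8) = (1-q)(-2) ⇒ q = 1/5
P2 indiff ⇒ p·5+(1-p)·2 = p·1+(1-p)·3 ⇒ p(4) = (1-p)(1) ⇒ p = 1/5

P1 mixes 1/5 on A; P2 mixes 1/5 on P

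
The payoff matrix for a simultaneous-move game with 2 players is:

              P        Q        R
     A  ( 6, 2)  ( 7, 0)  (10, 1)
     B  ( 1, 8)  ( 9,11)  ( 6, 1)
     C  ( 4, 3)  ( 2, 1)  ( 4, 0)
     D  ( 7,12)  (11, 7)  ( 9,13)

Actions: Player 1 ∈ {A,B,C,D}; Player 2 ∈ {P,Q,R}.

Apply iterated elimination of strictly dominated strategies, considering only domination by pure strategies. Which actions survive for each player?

P1 drop B (D beats it: P:7>1 Q:11>9 R:9>6)
P1 drop C (A beats it: P:6>4 Q:7>2 R:10>4)
P2 drop Q (P beats it: A:2>0 D:12>7)
P1→{A,D} P2→{P,R}

Survivors P1:{A,D} P2:{P,R}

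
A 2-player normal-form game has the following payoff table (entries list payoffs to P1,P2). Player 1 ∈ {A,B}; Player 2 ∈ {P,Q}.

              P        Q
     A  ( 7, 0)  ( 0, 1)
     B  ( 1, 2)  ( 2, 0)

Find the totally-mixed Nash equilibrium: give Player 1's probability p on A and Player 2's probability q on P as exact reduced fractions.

(p,q) = (2/3, 1/4)

P1 indiff ⇒ q·7+(1-q)·0 = q·1+(1-q)·2 ⇒ q(6) = (1-q)(2) ⇒ q = 1/4
P2 indiff ⇒ p·0+(1-p)·2 = p·1+(1-p)·0 ⇒ p(-1) = (1-p)(-2) ⇒ p = 2/3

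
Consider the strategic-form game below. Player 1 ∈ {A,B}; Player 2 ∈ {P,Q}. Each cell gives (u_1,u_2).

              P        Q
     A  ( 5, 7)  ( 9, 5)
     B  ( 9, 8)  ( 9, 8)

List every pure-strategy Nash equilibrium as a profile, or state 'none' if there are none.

NE set: (B,P), (B,Q)

(A,P): not NE [P1→B gives 9>5]
(A,Q): not NE [P2→P gives 7>5]
(B,P): NE
(B,Q): NE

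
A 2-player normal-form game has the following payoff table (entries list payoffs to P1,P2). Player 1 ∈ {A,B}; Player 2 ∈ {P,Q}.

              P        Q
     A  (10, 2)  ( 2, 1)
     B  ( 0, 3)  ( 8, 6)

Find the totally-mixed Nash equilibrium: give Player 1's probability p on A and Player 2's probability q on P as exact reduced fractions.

p=3/4, q=3/8

P1 indiff ⇒ q·10+(1-q)·2 = q·0+(1-q)·8 ⇒ q(10) = (1-q)(6) ⇒ q = 3/8
P2 indiff ⇒ p·2+(1-p)·3 = p·1+(1-p)·6 ⇒ p(1) = (1-p)(3) ⇒ p = 3/4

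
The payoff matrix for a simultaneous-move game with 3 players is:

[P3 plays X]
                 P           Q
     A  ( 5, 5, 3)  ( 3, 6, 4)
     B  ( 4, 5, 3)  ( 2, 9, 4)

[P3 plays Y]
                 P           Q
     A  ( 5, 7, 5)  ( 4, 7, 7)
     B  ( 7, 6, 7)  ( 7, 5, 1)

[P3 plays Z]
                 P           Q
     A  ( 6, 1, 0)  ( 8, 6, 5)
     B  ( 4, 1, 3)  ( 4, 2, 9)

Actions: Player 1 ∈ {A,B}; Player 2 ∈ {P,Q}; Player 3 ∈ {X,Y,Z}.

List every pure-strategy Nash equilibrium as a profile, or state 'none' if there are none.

(A,P,X): not NE [P2→Q gives 6>5; P3→Y gives 5>3]
(A,P,Y): not NE [P1→B gives 7>5]
(A,P,Z): not NE [P2→Q gives 6>1; P3→Y gives 5>0]
(A,Q,X): not NE [P3→Y gives 7>4]
(A,Q,Y): not NE [P1→B gives 7>4]
(A,Q,Z): not NE [P3→Y gives 7>5]
(B,P,X): not NE [P1→A gives 5>4; P2→Q gives 9>5; P3→Y gives 7>3]
(B,P,Y): NE
(B,P,Z): not NE [P1→A gives 6>4; P2→Q gives 2>1; P3→Y gives 7>3]
(B,Q,X): not NE [P1→A gives 3>2; P3→Z gives 9>4]
(B,Q,Y): not NE [P2→P gives 6>5; P3→Z gives 9>1]
(B,Q,Z): not NE [P1→A gives 8>4]

PSNE = {(B,P,Y)}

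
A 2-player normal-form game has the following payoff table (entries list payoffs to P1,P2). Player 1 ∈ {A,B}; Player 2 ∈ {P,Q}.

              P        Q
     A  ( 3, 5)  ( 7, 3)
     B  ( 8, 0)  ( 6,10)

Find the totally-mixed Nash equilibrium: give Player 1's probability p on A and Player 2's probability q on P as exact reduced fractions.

(p,q) = (5/6, 1/6)

P1 indiff ⇒ q·3+(1-q)·7 = q·8+(1-q)·6 ⇒ q(-5) = (1-q)(-1) ⇒ q = 1/6
P2 indiff ⇒ p·5+(1-p)·0 = p·3+(1-p)·10 ⇒ p(2) = (1-p)(10) ⇒ p = 5/6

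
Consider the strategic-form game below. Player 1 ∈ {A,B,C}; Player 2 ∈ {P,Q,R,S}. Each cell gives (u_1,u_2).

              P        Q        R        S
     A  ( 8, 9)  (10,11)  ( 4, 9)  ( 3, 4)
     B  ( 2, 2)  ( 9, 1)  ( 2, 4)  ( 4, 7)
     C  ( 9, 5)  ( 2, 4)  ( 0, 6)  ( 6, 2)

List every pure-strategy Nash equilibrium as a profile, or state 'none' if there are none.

PSNE = {(A,Q)}

(A,P): not NE [P1→C gives 9>8; P2→Q gives 11>9]
(A,Q): NE
(A,R): not NE [P2→Q gives 11>9]
(A,S): not NE [P1→C gives 6>3; P2→Q gives 11>4]
(B,P): not NE [P1→C gives 9>2; P2→S gives 7>2]
(B,Q): not NE [P1→A gives 10>9; P2→S gives 7>1]
(B,R): not NE [P1→A gives 4>2; P2→S gives 7>4]
(B,S): not NE [P1→C gives 6>4]
(C,P): not NE [P2→R gives 6>5]
(C,Q): not NE [P1→A gives 10>2; P2→R gives 6>4]
(C,R): not NE [P1→A gives 4>0]
(C,S): not NE [P2→R gives 6>2]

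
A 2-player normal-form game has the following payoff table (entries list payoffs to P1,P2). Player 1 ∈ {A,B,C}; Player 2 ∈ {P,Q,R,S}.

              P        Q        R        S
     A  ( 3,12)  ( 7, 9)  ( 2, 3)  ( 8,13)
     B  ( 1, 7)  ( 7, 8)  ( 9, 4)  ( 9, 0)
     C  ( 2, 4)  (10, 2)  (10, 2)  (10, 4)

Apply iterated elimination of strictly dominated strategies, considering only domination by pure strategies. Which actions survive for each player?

Survivors P1:{A,C} P2:{P,S}

P1 drop B (C beats it: P:2>1 Q:10>7 R:10>9 S:10>9)
P2 drop Q (P beats it: A:12>9 C:4>2)
P2 drop R (P beats it: A:12>3 C:4>2)
P1→{A,C} P2→{P,S}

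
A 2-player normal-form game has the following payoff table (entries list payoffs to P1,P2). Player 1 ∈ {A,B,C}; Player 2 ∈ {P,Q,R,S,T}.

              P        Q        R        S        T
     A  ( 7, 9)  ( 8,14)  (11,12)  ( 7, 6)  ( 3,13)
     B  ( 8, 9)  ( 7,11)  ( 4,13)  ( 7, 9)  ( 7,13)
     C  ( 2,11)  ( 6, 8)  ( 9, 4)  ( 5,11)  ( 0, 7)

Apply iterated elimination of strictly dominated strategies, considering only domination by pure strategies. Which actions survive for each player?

IESDS → P1:{A,B} P2:{Q,R,T}

P1 drop C (A beats it: P:7>2 Q:8>6 R:11>9 S:7>5 T:3>0)
P2 drop P (Q beats it: A:14>9 B:11>9)
P2 drop S (Q beats it: A:14>6 B:11>9)
P1→{A,B} P2→{Q,R,T}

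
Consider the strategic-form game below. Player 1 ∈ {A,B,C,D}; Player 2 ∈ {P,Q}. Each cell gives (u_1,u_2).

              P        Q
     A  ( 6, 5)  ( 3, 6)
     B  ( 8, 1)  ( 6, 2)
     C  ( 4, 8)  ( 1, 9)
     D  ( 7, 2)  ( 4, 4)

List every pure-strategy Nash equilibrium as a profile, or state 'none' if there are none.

NE set: (B,Q)

(A,P): not NE [P1→B gives 8>6; P2→Q gives 6>5]
(A,Q): not NE [P1→B gives 6>3]
(B,P): not NE [P2→Q gives 2>1]
(B,Q): NE
(C,P): not NE [P1→B gives 8>4; P2→Q gives 9>8]
(C,Q): not NE [P1→B gives 6>1]
(D,P): not NE [P1→B gives 8>7; P2→Q gives 4>2]
(D,Q): not NE [P1→B gives 6>4]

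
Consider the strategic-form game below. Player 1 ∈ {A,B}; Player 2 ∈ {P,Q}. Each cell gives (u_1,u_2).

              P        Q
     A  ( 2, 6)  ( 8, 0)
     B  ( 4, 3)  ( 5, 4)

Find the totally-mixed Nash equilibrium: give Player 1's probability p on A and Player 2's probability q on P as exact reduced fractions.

P1 indiff ⇒ q·2+(1-q)·8 = q·4+(1-q)·5 ⇒ q(-2) = (1-q)(-3) ⇒ q = 3/5
P2 indiff ⇒ p·6+(1-p)·3 = p·0+(1-p)·4 ⇒ p(6) = (1-p)(1) ⇒ p = 1/7

p=1/7, q=3/5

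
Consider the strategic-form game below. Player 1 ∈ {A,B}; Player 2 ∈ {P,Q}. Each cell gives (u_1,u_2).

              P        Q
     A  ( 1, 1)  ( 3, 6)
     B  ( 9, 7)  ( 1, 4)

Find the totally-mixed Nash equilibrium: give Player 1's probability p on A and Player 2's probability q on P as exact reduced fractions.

P1 indiff ⇒ q·1+(1-q)·3 = q·9+(1-q)·1 ⇒ q(-8) = (1-q)(-2) ⇒ q = 1/5
P2 indiff ⇒ p·1+(1-p)·7 = p·6+(1-p)·4 ⇒ p(-5) = (1-p)(-3) ⇒ p = 3/8

(p,q) = (3/8, 1/5)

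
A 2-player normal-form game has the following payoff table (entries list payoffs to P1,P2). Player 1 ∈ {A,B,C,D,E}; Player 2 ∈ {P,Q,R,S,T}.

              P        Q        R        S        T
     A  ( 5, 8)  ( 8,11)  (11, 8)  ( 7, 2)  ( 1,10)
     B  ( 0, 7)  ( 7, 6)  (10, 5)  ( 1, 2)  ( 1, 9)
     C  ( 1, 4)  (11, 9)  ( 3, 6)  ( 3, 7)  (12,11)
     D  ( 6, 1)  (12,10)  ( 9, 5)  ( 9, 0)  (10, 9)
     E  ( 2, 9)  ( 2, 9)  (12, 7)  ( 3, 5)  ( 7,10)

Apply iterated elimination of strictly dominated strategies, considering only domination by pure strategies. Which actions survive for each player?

P2 drop P (T beats it: A:10>8 B:9>7 C:11>4 D:9>1 E:10>9)
P2 drop R (Q beats it: A:11>8 B:6>5 C:9>6 D:10>5 E:9>7)
P1 drop A (D beats it: Q:12>8 S:9>7 T:10>1)
P1 drop B (C beats it: Q:11>7 S:3>1 T:12>1)
P1 drop E (D beats it: Q:12>2 S:9>3 T:10>7)
P2 drop S (Q beats it: C:9>7 D:10>0)
P1→{C,D} P2→{Q,T}

IESDS → P1:{C,D} P2:{Q,T}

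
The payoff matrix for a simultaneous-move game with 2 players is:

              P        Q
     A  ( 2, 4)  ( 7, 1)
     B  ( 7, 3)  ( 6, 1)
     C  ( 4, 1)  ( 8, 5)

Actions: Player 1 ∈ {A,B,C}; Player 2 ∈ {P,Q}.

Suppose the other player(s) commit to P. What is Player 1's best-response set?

P1 best: {B}

u_1(A vs P) = 2
u_1(B vs P) = 7
u_1(C vs P) = 4
max payoff 7 at {B}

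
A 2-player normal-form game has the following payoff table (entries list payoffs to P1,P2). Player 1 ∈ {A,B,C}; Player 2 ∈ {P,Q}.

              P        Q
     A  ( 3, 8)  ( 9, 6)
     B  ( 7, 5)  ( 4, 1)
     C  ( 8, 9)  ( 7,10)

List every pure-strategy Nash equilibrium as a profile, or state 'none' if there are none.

(A,P): not NE [P1→C gives 8>3]
(A,Q): not NE [P2→P gives 8>6]
(B,P): not NE [P1→C gives 8>7]
(B,Q): not NE [P1→A gives 9>4; P2→P gives 5>1]
(C,P): not NE [P2→Q gives 10>9]
(C,Q): not NE [P1→A gives 9>7]

Equilibria: none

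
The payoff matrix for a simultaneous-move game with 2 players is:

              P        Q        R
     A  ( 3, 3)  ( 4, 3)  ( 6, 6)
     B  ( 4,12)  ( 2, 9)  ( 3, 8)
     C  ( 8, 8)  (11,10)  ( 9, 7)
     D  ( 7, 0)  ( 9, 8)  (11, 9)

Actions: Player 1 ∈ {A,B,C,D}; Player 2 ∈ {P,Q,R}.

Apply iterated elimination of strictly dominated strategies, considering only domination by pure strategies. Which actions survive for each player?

IESDS → P1:{C,D} P2:{Q,R}

P1 drop A (C beats it: P:8>3 Q:11>4 R:9>6)
P1 drop B (C beats it: P:8>4 Q:11>2 R:9>3)
P2 drop P (Q beats it: C:10>8 D:8>0)
P1→{C,D} P2→{Q,R}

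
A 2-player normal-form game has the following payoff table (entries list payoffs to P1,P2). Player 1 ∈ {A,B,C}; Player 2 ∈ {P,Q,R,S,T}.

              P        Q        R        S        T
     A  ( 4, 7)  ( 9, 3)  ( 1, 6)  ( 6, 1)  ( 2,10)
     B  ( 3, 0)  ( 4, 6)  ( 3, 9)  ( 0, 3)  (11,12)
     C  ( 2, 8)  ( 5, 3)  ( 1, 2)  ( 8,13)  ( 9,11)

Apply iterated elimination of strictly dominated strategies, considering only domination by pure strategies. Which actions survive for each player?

P2 drop P (T beats it: A:10>7 B:12>0 C:11>8)
P2 drop Q (T beats it: A:10>3 B:12>6 C:11>3)
P2 drop R (T beats it: A:10>6 B:12>9 C:11>2)
P1 drop A (C beats it: S:8>6 T:9>2)
P1→{B,C} P2→{S,T}

Remaining: P1:{B,C} P2:{S,T}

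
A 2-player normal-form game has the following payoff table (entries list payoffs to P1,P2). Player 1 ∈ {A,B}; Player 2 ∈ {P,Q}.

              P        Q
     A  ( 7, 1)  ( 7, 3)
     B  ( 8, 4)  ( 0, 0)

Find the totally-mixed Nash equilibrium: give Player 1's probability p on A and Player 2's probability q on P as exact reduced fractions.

P1 indiff ⇒ q·7+(1-q)·7 = q·8+(1-q)·0 ⇒ q(-1) = (1-q)(-7) ⇒ q = 7/8
P2 indiff ⇒ p·1+(1-p)·4 = p·3+(1-p)·0 ⇒ p(-2) = (1-p)(-4) ⇒ p = 2/3

(p,q) = (2/3, 7/8)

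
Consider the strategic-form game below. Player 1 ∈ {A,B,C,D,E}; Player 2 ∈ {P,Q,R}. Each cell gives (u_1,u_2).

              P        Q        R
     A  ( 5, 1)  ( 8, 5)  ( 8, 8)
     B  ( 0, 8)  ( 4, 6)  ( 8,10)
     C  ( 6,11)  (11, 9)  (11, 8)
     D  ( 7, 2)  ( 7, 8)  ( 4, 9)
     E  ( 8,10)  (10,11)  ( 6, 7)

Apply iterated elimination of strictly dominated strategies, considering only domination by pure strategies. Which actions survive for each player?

P1 drop A (C beats it: P:6>5 Q:11>8 R:11>8)
P1 drop B (C beats it: P:6>0 Q:11>4 R:11>8)
P1 drop D (E beats it: P:8>7 Q:10>7 R:6>4)
P2 drop R (P beats it: C:11>8 E:10>7)
P1→{C,E} P2→{P,Q}

Remaining: P1:{C,E} P2:{P,Q}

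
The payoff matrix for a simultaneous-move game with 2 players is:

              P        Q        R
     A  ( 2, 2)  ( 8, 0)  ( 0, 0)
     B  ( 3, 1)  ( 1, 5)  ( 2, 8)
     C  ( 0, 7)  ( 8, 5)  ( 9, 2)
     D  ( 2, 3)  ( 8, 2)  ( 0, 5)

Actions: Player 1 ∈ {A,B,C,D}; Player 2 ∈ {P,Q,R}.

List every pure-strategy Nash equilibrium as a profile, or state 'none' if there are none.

(A,P): not NE [P1→B gives 3>2]
(A,Q): not NE [P2→P gives 2>0]
(A,R): not NE [P1→C gives 9>0; P2→P gives 2>0]
(B,P): not NE [P2→R gives 8>1]
(B,Q): not NE [P1→D gives 8>1; P2→R gives 8>5]
(B,R): not NE [P1→C gives 9>2]
(C,P): not NE [P1→B gives 3>0]
(C,Q): not NE [P2→P gives 7>5]
(C,R): not NE [P2→P gives 7>2]
(D,P): not NE [P1→B gives 3>2; P2→R gives 5>3]
(D,Q): not NE [P2→R gives 5>2]
(D,R): not NE [P1→C gives 9>0]

Equilibria: none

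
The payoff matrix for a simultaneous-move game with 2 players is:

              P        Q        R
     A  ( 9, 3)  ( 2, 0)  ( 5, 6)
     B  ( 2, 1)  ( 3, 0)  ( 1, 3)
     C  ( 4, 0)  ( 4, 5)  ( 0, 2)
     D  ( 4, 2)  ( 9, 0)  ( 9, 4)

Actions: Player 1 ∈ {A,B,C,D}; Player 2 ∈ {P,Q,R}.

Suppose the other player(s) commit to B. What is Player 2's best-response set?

u_2(P vs B) = 1
u_2(Q vs B) = 0
u_2(R vs B) = 3
max payoff 3 at {R}

argmax u_2 = {R}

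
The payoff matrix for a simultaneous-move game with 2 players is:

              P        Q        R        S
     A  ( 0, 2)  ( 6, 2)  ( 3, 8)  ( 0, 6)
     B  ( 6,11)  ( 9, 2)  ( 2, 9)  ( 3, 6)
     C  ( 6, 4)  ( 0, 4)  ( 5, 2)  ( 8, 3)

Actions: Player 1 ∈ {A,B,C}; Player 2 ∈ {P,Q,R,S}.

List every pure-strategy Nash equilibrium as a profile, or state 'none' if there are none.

Nash profiles: (B,P), (C,P)

(A,P): not NE [P1→C gives 6>0; P2→R gives 8>2]
(A,Q): not NE [P1→B gives 9>6; P2→R gives 8>2]
(A,R): not NE [P1→C gives 5>3]
(A,S): not NE [P1→C gives 8>0; P2→R gives 8>6]
(B,P): NE
(B,Q): not NE [P2→P gives 11>2]
(B,R): not NE [P1→C gives 5>2; P2→P gives 11>9]
(B,S): not NE [P1→C gives 8>3; P2→P gives 11>6]
(C,P): NE
(C,Q): not NE [P1→B gives 9>0]
(C,R): not NE [P2→Q gives 4>2]
(C,S): not NE [P2→Q gives 4>3]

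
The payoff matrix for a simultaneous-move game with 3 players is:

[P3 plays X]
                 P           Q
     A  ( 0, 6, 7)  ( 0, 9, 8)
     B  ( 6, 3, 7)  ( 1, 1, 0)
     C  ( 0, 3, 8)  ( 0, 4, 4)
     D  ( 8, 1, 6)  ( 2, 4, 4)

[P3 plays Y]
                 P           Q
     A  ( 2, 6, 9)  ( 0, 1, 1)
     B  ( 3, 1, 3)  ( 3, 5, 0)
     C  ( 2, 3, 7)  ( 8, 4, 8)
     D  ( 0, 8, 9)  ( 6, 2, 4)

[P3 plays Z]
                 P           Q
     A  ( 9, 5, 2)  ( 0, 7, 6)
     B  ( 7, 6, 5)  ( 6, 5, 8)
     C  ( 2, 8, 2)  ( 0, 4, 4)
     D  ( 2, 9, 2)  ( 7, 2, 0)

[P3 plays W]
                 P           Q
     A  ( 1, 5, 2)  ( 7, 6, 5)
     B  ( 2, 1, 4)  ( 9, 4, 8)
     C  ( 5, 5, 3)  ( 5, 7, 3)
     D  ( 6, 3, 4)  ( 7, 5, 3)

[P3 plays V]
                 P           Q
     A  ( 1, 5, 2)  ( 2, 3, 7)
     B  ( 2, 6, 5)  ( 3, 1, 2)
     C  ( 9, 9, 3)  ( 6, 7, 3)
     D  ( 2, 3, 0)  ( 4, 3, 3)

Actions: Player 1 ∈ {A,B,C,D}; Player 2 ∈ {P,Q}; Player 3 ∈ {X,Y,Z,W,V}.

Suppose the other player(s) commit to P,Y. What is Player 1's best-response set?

P1 best: {B}

u_1(A vs P,Y) = 2
u_1(B vs P,Y) = 3
u_1(C vs P,Y) = 2
u_1(D vs P,Y) = 0
max payoff 3 at {B}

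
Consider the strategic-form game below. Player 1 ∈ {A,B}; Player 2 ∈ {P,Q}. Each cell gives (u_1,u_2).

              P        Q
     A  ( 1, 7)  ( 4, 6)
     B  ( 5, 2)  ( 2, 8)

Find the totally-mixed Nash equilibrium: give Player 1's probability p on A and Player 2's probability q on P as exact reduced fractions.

P1 mixes 6/7 on A; P2 mixes 1/3 on P

P1 indiff ⇒ q·1+(1-q)·4 = q·5+(1-q)·2 ⇒ q(-4) = (1-q)(-2) ⇒ q = 1/3
P2 indiff ⇒ p·7+(1-p)·2 = p·6+(1-p)·8 ⇒ p(1) = (1-p)(6) ⇒ p = 6/7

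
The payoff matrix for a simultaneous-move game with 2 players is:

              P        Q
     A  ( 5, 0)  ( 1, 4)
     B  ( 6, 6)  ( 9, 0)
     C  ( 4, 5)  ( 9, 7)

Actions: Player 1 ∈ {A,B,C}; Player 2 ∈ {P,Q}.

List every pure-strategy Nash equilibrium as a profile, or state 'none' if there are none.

NE set: (B,P), (C,Q)

(A,P): not NE [P1→B gives 6>5; P2→Q gives 4>0]
(A,Q): not NE [P1→C gives 9>1]
(B,P): NE
(B,Q): not NE [P2→P gives 6>0]
(C,P): not NE [P1→B gives 6>4; P2→Q gives 7>5]
(C,Q): NE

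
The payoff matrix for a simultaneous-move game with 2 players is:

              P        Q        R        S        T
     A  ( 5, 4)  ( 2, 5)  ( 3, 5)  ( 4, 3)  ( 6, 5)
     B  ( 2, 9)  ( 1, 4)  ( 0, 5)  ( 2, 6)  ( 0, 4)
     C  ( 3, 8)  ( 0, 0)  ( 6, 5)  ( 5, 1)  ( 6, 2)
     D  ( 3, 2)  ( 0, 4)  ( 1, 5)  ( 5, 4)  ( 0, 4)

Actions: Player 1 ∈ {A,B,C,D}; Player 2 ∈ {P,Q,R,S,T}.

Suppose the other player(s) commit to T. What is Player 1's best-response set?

u_1(A vs T) = 6
u_1(B vs T) = 0
u_1(C vs T) = 6
u_1(D vs T) = 0
max payoff 6 at {A,C}

argmax u_1 = {A,C}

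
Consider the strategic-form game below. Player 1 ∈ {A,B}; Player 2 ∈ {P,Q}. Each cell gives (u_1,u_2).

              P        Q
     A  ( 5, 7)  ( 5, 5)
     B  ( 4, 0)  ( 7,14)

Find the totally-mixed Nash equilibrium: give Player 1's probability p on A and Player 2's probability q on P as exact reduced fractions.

P1 indiff ⇒ q·5+(1-q)·5 = q·4+(1-q)·7 ⇒ q(1) = (1-q)(2) ⇒ q = 2/3
P2 indiff ⇒ p·7+(1-p)·0 = p·5+(1-p)·14 ⇒ p(2) = (1-p)(14) ⇒ p = 7/8

P1 mixes 7/8 on A; P2 mixes 2/3 on P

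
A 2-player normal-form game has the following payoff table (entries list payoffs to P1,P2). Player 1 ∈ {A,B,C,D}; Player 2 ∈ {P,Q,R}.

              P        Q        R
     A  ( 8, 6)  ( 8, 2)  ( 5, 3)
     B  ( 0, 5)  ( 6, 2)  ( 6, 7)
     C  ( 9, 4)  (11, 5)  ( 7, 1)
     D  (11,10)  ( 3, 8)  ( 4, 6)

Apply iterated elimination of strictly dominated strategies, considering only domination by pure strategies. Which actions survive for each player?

IESDS → P1:{C,D} P2:{P,Q}

P1 drop A (C beats it: P:9>8 Q:11>8 R:7>5)
P1 drop B (C beats it: P:9>0 Q:11>6 R:7>6)
P2 drop R (P beats it: C:4>1 D:10>6)
P1→{C,D} P2→{P,Q}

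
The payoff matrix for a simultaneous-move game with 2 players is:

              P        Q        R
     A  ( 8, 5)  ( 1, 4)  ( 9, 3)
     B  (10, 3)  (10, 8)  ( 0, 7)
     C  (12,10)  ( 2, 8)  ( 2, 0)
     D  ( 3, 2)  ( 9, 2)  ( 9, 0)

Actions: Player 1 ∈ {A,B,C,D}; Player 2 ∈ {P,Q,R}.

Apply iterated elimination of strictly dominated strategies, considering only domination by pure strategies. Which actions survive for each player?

P2 drop R (Q beats it: A:4>3 B:8>7 C:8>0 D:2>0)
P1 drop A (B beats it: P:10>8 Q:10>1)
P1 drop D (B beats it: P:10>3 Q:10>9)
P1→{B,C} P2→{P,Q}

IESDS → P1:{B,C} P2:{P,Q}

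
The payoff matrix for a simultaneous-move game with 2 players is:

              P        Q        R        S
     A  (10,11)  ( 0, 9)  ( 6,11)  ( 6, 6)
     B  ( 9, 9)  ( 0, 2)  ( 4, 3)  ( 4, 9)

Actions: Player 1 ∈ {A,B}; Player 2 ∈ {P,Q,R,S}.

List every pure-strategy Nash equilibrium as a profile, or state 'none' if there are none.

Nash profiles: (A,P), (A,R)

(A,P): NE
(A,Q): not NE [P2→R gives 11>9]
(A,R): NE
(A,S): not NE [P2→R gives 11>6]
(B,P): not NE [P1→A gives 10>9]
(B,Q): not NE [P2→S gives 9>2]
(B,R): not NE [P1→A gives 6>4; P2→S gives 9>3]
(B,S): not NE [P1→A gives 6>4]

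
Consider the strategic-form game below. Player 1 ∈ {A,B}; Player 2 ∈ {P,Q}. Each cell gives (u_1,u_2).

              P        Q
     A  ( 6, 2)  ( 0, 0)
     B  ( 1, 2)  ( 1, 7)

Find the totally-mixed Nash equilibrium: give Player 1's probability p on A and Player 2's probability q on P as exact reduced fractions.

P1 indiff ⇒ q·6+(1-q)·0 = q·1+(1-q)·1 ⇒ q(5) = (1-q)(1) ⇒ q = 1/6
P2 indiff ⇒ p·2+(1-p)·2 = p·0+(1-p)·7 ⇒ p(2) = (1-p)(5) ⇒ p = 5/7

P1 mixes 5/7 on A; P2 mixes 1/6 on P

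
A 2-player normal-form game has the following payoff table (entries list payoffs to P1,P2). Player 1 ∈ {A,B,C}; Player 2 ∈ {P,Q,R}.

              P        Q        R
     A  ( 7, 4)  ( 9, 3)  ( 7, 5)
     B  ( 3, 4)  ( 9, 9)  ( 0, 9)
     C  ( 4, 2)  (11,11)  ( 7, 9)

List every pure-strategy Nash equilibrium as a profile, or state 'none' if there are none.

NE set: (A,R), (C,Q)

(A,P): not NE [P2→R gives 5>4]
(A,Q): not NE [P1→C gives 11>9; P2→R gives 5>3]
(A,R): NE
(B,P): not NE [P1→A gives 7>3; P2→R gives 9>4]
(B,Q): not NE [P1→C gives 11>9]
(B,R): not NE [P1→C gives 7>0]
(C,P): not NE [P1→A gives 7>4; P2→Q gives 11>2]
(C,Q): NE
(C,R): not NE [P2→Q gives 11>9]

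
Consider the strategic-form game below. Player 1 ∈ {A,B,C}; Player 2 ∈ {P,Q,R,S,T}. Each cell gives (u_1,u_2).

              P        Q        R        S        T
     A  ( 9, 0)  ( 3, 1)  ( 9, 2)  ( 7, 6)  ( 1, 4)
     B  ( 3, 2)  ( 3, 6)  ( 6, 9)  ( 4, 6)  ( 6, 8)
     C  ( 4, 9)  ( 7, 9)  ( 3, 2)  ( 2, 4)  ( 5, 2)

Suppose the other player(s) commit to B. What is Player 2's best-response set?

argmax u_2 = {R}

u_2(P vs B) = 2
u_2(Q vs B) = 6
u_2(R vs B) = 9
u_2(S vs B) = 6
u_2(T vs B) = 8
max payoff 9 at {R}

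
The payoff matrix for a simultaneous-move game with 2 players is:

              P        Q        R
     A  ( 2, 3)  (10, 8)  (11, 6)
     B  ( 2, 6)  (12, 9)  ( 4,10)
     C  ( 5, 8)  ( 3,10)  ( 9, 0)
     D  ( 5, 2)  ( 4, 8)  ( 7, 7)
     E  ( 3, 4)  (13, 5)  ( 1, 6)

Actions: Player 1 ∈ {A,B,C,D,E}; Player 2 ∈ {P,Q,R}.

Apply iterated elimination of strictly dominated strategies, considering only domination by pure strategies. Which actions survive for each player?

IESDS → P1:{A,B,E} P2:{Q,R}

P2 drop P (Q beats it: A:8>3 B:9>6 C:10>8 D:8>2 E:5>4)
P1 drop C (A beats it: Q:10>3 R:11>9)
P1 drop D (A beats it: Q:10>4 R:11>7)
P1→{A,B,E} P2→{Q,R}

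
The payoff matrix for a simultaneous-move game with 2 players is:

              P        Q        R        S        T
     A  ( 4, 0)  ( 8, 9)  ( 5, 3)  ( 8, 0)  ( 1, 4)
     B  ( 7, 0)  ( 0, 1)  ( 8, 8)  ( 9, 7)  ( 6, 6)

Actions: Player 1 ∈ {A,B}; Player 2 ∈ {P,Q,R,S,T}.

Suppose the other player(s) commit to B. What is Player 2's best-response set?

u_2(P vs B) = 0
u_2(Q vs B) = 1
u_2(R vs B) = 8
u_2(S vs B) = 7
u_2(T vs B) = 6
max payoff 8 at {R}

argmax u_2 = {R}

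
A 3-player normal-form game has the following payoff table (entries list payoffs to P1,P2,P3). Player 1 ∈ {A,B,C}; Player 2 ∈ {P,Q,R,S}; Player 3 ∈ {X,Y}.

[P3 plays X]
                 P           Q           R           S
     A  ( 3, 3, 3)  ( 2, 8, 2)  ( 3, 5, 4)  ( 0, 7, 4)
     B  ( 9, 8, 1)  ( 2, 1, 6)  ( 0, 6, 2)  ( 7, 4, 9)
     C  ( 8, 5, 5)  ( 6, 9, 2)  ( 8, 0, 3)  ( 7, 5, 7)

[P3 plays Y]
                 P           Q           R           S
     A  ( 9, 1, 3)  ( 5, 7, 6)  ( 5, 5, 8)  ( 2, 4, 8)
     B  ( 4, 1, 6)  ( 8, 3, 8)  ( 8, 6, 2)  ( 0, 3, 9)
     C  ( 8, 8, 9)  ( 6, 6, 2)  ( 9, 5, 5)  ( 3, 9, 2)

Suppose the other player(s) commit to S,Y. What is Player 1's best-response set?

u_1(A vs S,Y) = 2
u_1(B vs S,Y) = 0
u_1(C vs S,Y) = 3
max payoff 3 at {C}

BR_1 = {C}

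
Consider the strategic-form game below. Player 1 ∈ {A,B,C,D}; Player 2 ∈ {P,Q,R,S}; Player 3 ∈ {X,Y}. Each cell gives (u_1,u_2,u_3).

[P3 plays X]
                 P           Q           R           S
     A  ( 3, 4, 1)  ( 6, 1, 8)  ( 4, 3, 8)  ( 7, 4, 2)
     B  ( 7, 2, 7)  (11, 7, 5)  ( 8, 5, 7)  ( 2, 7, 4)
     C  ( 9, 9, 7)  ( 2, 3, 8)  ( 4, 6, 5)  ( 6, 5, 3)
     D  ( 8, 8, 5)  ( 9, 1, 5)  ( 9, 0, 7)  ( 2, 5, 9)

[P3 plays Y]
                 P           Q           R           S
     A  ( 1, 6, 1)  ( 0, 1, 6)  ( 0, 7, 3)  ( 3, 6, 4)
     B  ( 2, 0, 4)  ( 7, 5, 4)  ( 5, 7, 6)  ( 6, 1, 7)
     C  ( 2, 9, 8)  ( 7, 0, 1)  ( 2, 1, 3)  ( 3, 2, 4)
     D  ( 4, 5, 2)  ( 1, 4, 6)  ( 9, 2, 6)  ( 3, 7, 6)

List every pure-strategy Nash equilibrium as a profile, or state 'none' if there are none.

NE set: (B,Q,X)

(A,P,X): not NE [P1→C gives 9>3]
(A,P,Y): not NE [P1→D gives 4>1; P2→R gives 7>6]
(A,Q,X): not NE [P1→B gives 11>6; P2→S gives 4>1]
(A,Q,Y): not NE [P1→C gives 7>0; P2→R gives 7>1; P3→X gives 8>6]
(A,R,X): not NE [P1→D gives 9>4; P2→S gives 4>3]
(A,R,Y): not NE [P1→D gives 9>0; P3→X gives 8>3]
(A,S,X): not NE [P3→Y gives 4>2]
(A,S,Y): not NE [P1→B gives 6>3; P2→R gives 7>6]
(B,P,X): not NE [P1→C gives 9>7; P2→S gives 7>2]
(B,P,Y): not NE [P1→D gives 4>2; P2→R gives 7>0; P3→X gives 7>4]
(B,Q,X): NE
(B,Q,Y): not NE [P2→R gives 7>5; P3→X gives 5>4]
(B,R,X): not NE [P1→D gives 9>8; P2→S gives 7>5]
(B,R,Y): not NE [P1→D gives 9>5; P3→X gives 7>6]
(B,S,X): not NE [P1→A gives 7>2; P3→Y gives 7>4]
(B,S,Y): not NE [P2→R gives 7>1]
(C,P,X): not NE [P3→Y gives 8>7]
(C,P,Y): not NE [P1→D gives 4>2]
(C,Q,X): not NE [P1→B gives 11>2; P2→P gives 9>3]
(C,Q,Y): not NE [P2→P gives 9>0; P3→X gives 8>1]
(C,R,X): not NE [P1→D gives 9>4; P2→P gives 9>6]
(C,R,Y): not NE [P1→D gives 9>2; P2→P gives 9>1; P3→X gives 5>3]
(C,S,X): not NE [P1→A gives 7>6; P2→P gives 9>5; P3→Y gives 4>3]
(C,S,Y): not NE [P1→B gives 6>3; P2→P gives 9>2]
(D,P,X): not NE [P1→C gives 9>8]
(D,P,Y): not NE [P2→S gives 7>5; P3→X gives 5>2]
(D,Q,X): not NE [P1→B gives 11>9; P2→P gives 8>1; P3→Y gives 6>5]
(D,Q,Y): not NE [P1→C gives 7>1; P2→S gives 7>4]
(D,R,X): not NE [P2→P gives 8>0]
(D,R,Y): not NE [P2→S gives 7>2; P3→X gives 7>6]
(D,S,X): not NE [P1→A gives 7>2; P2→P gives 8>5]
(D,S,Y): not NE [P1→B gives 6>3; P3→X gives 9>6]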